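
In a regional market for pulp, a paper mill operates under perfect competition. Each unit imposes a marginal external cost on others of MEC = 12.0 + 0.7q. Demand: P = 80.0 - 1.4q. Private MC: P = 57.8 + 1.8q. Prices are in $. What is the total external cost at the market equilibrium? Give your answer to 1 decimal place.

Market equilibrium (private): 57.8 + 1.8q = 80.0 - 1.4q → q_m = 6.9375.
Total external cost = ∫₀^{q_m} (12.0 + 0.7q) dq = 12.0×6.9375 + ½×0.7×6.9375² = 100.0951.

$100.1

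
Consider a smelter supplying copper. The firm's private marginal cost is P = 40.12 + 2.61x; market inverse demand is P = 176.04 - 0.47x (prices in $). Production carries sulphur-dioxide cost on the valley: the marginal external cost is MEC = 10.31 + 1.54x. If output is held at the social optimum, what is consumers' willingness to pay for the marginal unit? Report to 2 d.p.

P = $163.26

Social marginal cost = private MC + MEC = 50.43 + 4.15x.
Set SMC = demand: 50.43 + 4.15x = 176.04 - 0.47x → x* = 27.1883.
Consumer price on the demand curve at x*: 176.04 − 0.47×27.1883 = 163.2615.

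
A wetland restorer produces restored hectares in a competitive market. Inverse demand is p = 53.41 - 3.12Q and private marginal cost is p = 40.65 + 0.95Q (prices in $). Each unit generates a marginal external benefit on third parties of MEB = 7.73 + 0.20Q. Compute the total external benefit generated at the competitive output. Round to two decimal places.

Market equilibrium (private): 40.65 + 0.95Q = 53.41 - 3.12Q → Q_m = 3.1351.
Total external benefit = ∫₀^{Q_m} (7.73 + 0.20Q) dQ = 7.73×3.1351 + ½×0.20×3.1351² = 25.2172.

$25.22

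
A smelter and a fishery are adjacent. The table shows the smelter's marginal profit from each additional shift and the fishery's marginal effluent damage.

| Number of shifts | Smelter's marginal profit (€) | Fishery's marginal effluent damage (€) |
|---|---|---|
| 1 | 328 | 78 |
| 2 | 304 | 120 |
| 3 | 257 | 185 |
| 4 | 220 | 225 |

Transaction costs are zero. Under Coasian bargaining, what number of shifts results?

Bargaining reaches the level where marginal profit last exceeds marginal effluent damage.
That holds through level 3 (257 ≥ 185) but not at 4 (220 < 225).

3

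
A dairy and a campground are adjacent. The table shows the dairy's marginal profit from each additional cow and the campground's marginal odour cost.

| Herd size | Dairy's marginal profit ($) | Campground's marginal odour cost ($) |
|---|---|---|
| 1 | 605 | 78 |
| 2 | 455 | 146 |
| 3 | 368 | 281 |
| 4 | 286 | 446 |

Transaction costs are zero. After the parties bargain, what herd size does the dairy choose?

3

Bargaining reaches the level where marginal profit last exceeds marginal odour cost.
That holds through level 3 (368 ≥ 281) but not at 4 (286 < 446).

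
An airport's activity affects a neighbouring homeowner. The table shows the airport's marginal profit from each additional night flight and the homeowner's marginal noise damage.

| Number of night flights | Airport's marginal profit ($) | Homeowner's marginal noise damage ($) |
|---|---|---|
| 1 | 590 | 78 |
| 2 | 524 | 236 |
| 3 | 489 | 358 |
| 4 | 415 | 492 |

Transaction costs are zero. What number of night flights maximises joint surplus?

3

Bargaining reaches the level where marginal profit last exceeds marginal noise damage.
That holds through level 3 (489 ≥ 358) but not at 4 (415 < 492).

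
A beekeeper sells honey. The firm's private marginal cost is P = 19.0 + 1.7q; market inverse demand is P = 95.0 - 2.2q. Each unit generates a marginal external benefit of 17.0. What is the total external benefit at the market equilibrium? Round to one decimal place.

Market equilibrium (private): 19.0 + 1.7q = 95.0 - 2.2q → q_m = 19.4872.
Total external benefit = MEB × q_m = 17.0 × 19.4872 = 331.2824.

331.3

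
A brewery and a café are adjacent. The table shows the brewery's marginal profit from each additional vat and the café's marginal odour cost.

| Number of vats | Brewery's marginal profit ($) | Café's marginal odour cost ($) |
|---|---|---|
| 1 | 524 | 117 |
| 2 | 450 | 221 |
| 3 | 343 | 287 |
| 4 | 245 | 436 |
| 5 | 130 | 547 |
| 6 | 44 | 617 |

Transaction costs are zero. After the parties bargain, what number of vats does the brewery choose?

3

Bargaining reaches the level where marginal profit last exceeds marginal odour cost.
That holds through level 3 (343 ≥ 287) but not at 4 (245 < 436).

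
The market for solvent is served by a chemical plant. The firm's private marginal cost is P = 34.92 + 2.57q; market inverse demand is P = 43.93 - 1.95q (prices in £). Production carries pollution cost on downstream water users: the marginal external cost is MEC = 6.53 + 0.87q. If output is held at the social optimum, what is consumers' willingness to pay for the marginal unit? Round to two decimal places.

Social marginal cost = private MC + MEC = 41.45 + 3.44q.
Set SMC = demand: 41.45 + 3.44q = 43.93 - 1.95q → q* = 0.4601.
Consumer price on the demand curve at q*: 43.93 − 1.95×0.4601 = 43.0328.

P = £43.03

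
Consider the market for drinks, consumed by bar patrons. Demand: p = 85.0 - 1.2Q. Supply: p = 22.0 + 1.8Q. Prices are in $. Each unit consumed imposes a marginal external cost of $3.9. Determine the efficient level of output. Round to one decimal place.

Social marginal benefit = demand − MEC = 81.1 - 1.2Q.
Set SMB = MC: 81.1 - 1.2Q = 22.0 + 1.8Q → Q* = 19.7000.

Q* = 19.7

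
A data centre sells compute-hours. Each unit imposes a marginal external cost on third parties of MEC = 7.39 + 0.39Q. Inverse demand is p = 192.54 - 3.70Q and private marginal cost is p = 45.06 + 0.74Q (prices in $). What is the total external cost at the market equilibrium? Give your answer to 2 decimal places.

$460.61

Market equilibrium (private): 45.06 + 0.74Q = 192.54 - 3.70Q → Q_m = 33.2162.
Total external cost = ∫₀^{Q_m} (7.39 + 0.39Q) dQ = 7.39×33.2162 + ½×0.39×33.2162² = 460.6143.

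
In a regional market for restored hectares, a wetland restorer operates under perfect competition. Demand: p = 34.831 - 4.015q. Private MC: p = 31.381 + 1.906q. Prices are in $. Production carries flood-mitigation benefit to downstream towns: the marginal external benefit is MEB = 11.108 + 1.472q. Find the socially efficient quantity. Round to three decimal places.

Social marginal cost = private MC − MEB = 20.273 + 0.434q.
Set SMC = demand: 20.273 + 0.434q = 34.831 - 4.015q → q* = 3.2722.

q* = 3.272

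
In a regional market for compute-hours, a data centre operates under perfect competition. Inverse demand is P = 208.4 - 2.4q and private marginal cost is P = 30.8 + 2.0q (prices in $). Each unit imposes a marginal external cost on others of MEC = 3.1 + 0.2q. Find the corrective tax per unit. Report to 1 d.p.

Social marginal cost = private MC + MEC = 33.9 + 2.2q.
Set SMC = demand: 33.9 + 2.2q = 208.4 - 2.4q → q* = 37.9348.
The Pigouvian tax equals MEC at q*: 3.1 + 0.2×37.9348 = 10.6870.

tax = $10.7 per unit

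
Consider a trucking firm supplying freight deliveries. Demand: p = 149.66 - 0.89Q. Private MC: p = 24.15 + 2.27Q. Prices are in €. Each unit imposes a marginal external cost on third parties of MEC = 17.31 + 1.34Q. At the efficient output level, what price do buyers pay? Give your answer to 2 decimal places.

P = €128.26

Social marginal cost = private MC + MEC = 41.46 + 3.61Q.
Set SMC = demand: 41.46 + 3.61Q = 149.66 - 0.89Q → Q* = 24.0444.
Consumer price on the demand curve at Q*: 149.66 − 0.89×24.0444 = 128.2605.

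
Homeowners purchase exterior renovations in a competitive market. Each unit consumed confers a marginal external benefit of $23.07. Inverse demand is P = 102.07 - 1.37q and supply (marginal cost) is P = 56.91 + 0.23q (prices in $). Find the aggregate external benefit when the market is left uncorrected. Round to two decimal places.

Market equilibrium (private): 56.91 + 0.23q = 102.07 - 1.37q → q_m = 28.2250.
Total external benefit = MEB × q_m = 23.07 × 28.2250 = 651.1508.

$651.15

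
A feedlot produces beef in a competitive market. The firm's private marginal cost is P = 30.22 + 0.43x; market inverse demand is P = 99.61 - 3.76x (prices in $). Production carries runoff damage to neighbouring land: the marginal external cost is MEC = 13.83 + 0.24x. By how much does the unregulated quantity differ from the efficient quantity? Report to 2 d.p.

4.02 units

Market equilibrium (private): 30.22 + 0.43x = 99.61 - 3.76x → x_m = 16.5609.
Social marginal cost = private MC + MEC = 44.05 + 0.67x.
Set SMC = demand: 44.05 + 0.67x = 99.61 - 3.76x → x* = 12.5418.
Gap = |16.5609 − 12.5418| = 4.0191.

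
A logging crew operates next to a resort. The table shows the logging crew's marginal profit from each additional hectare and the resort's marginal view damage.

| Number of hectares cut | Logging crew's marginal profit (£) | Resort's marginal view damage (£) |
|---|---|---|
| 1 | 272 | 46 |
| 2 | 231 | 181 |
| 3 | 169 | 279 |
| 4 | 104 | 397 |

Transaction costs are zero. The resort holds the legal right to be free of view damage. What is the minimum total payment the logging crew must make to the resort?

Efficient level: marginal profit ≥ marginal view damage through level 2, so k* = 2.
With the resort holding the right, the logging crew must at least compensate total damage at k*: 46 + 181 = 227.

£227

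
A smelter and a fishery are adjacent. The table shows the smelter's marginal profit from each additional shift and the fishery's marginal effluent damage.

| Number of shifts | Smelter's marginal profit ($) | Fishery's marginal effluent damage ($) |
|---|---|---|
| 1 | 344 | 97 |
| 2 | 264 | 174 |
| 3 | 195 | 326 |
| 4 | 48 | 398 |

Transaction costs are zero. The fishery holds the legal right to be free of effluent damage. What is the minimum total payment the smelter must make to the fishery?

$271

Efficient level: marginal profit ≥ marginal effluent damage through level 2, so k* = 2.
With the fishery holding the right, the smelter must at least compensate total damage at k*: 97 + 174 = 271.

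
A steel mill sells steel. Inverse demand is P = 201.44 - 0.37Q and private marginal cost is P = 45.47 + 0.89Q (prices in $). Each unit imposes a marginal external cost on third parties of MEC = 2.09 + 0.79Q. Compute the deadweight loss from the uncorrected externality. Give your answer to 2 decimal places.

DWL = $2433.21

Market equilibrium (private): 45.47 + 0.89Q = 201.44 - 0.37Q → Q_m = 123.7857.
Social marginal cost = private MC + MEC = 47.56 + 1.68Q.
Set SMC = demand: 47.56 + 1.68Q = 201.44 - 0.37Q → Q* = 75.0634.
The loss is the area between SMC and demand from Q* to Q_m; with linear curves that's a triangle of height MEC(Q_m).
DWL = ½ × 48.7223 × 99.8807 = 2433.2087.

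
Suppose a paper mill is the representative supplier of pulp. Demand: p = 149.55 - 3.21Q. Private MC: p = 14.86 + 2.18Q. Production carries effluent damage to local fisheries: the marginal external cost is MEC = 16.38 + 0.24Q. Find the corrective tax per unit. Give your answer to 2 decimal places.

Social marginal cost = private MC + MEC = 31.24 + 2.42Q.
Set SMC = demand: 31.24 + 2.42Q = 149.55 - 3.21Q → Q* = 21.0142.
The Pigouvian tax equals MEC at Q*: 16.38 + 0.24×21.0142 = 21.4234.

tax = 21.42 per unit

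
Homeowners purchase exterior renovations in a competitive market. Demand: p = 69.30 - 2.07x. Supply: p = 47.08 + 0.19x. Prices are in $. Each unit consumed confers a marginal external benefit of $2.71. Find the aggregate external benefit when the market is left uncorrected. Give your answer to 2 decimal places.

Market equilibrium (private): 47.08 + 0.19x = 69.30 - 2.07x → x_m = 9.8319.
Total external benefit = MEB × x_m = 2.71 × 9.8319 = 26.6444.

$26.64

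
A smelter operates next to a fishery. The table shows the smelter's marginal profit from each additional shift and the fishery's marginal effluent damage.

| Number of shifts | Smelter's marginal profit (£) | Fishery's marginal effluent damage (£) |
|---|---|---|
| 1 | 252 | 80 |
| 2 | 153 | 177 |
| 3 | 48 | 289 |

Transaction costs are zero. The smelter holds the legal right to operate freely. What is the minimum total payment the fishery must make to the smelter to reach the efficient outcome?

£201

Left alone the smelter would choose level 3 (marginal profit stays positive).
Efficient level: k* = 1 (marginal profit ≥ marginal effluent damage through 1).
The fishery must at least cover the smelter's forgone profit from cutting 3→1: 153 + 48 = 201.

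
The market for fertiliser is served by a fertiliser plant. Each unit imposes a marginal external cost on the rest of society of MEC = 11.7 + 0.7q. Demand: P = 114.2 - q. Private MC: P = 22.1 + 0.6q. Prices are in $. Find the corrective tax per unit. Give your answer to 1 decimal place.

Social marginal cost = private MC + MEC = 33.8 + 1.3q.
Set SMC = demand: 33.8 + 1.3q = 114.2 - q → q* = 34.9565.
The Pigouvian tax equals MEC at q*: 11.7 + 0.7×34.9565 = 36.1696.

tax = $36.2 per unit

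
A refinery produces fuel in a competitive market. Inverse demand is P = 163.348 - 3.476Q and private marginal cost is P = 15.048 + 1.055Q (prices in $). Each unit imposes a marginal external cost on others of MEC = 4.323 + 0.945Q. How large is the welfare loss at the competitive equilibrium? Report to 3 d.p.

Market equilibrium (private): 15.048 + 1.055Q = 163.348 - 3.476Q → Q_m = 32.7301.
Social marginal cost = private MC + MEC = 19.371 + 2.000Q.
Set SMC = demand: 19.371 + 2.000Q = 163.348 - 3.476Q → Q* = 26.2924.
The loss is the area between SMC and demand from Q* to Q_m; with linear curves that's a triangle of height MEC(Q_m).
DWL = ½ × 6.4377 × 35.2529 = 113.4738.

DWL = $113.474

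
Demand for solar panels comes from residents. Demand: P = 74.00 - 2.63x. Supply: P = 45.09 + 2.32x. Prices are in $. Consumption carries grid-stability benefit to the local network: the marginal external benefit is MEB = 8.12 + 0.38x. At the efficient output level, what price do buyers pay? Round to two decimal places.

Social marginal benefit = demand + MEB = 82.12 - 2.25x.
Set SMB = MC: 82.12 - 2.25x = 45.09 + 2.32x → x* = 8.1028.
Consumer price on the demand curve at x*: 74.00 − 2.63×8.1028 = 52.6896.

P = $52.69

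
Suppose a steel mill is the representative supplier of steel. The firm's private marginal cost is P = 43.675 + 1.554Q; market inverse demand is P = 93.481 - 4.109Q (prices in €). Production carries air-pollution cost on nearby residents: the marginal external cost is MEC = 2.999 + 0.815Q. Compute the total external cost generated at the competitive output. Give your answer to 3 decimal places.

Market equilibrium (private): 43.675 + 1.554Q = 93.481 - 4.109Q → Q_m = 8.7950.
Total external cost = ∫₀^{Q_m} (2.999 + 0.815Q) dQ = 2.999×8.7950 + ½×0.815×8.7950² = 57.8972.

€57.897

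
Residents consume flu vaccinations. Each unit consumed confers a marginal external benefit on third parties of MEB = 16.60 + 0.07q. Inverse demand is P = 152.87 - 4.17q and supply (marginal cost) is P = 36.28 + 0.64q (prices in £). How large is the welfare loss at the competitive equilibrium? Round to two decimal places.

Market equilibrium (private): 36.28 + 0.64q = 152.87 - 4.17q → q_m = 24.2391.
Social marginal benefit = demand + MEB = 169.47 - 4.10q.
Set SMB = MC: 169.47 - 4.10q = 36.28 + 0.64q → q* = 28.0992.
The welfare-loss triangle has base |q_m − q*| and height MEB(q_m) (the vertical gap between SMB and MC is zero at q* and MEB at q_m).
DWL = ½ × 3.8601 × 18.2967 = 35.3135.

DWL = £35.31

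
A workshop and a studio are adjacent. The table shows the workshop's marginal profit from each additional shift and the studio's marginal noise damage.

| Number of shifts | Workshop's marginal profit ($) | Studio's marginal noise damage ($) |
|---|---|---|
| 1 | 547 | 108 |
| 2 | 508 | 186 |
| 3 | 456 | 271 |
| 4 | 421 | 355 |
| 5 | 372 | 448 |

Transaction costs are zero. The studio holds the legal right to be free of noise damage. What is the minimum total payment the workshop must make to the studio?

$920

Efficient level: marginal profit ≥ marginal noise damage through level 4, so k* = 4.
With the studio holding the right, the workshop must at least compensate total damage at k*: 108 + 186 + 271 + 355 = 920.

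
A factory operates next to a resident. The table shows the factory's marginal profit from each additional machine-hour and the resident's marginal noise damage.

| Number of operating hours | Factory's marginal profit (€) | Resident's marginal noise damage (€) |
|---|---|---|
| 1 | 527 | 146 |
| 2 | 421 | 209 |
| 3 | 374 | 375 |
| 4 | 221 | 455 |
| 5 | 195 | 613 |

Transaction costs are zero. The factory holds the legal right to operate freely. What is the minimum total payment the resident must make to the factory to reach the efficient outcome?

Left alone the factory would choose level 5 (marginal profit stays positive).
Efficient level: k* = 2 (marginal profit ≥ marginal noise damage through 2).
The resident must at least cover the factory's forgone profit from cutting 5→2: 374 + 221 + 195 = 790.

€790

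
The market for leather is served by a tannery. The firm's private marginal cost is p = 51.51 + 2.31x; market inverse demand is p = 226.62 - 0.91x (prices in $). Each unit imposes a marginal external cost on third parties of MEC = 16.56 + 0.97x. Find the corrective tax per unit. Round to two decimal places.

tax = $53.26 per unit

Social marginal cost = private MC + MEC = 68.07 + 3.28x.
Set SMC = demand: 68.07 + 3.28x = 226.62 - 0.91x → x* = 37.8401.
The Pigouvian tax equals MEC at x*: 16.56 + 0.97×37.8401 = 53.2649.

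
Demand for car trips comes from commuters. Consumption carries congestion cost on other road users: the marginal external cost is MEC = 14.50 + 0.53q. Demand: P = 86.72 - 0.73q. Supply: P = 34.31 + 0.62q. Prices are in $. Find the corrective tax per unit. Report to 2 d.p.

tax = $25.19 per unit

Social marginal benefit = demand − MEC = 72.22 - 1.26q.
Set SMB = MC: 72.22 - 1.26q = 34.31 + 0.62q → q* = 20.1649.
The Pigouvian tax equals MEC at q*: 14.50 + 0.53×20.1649 = 25.1874.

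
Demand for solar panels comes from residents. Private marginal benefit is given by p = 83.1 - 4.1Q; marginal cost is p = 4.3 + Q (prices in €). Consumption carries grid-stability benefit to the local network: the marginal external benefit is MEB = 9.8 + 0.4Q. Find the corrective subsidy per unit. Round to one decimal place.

subsidy = €17.3 per unit

Social marginal benefit = demand + MEB = 92.9 - 3.7Q.
Set SMB = MC: 92.9 - 3.7Q = 4.3 + Q → Q* = 18.8511.
The Pigouvian subsidy equals MEB at Q*: 9.8 + 0.4×18.8511 = 17.3404.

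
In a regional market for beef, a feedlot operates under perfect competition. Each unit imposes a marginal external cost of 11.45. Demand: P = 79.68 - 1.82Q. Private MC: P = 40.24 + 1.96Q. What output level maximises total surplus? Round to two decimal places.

Q* = 7.40

Social marginal cost = private MC + MEC = 51.69 + 1.96Q.
Set SMC = demand: 51.69 + 1.96Q = 79.68 - 1.82Q → Q* = 7.4048.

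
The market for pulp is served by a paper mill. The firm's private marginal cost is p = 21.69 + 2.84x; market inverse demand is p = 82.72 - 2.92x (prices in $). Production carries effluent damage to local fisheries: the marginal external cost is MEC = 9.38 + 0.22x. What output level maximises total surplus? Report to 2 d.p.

Social marginal cost = private MC + MEC = 31.07 + 3.06x.
Set SMC = demand: 31.07 + 3.06x = 82.72 - 2.92x → x* = 8.6371.

x* = 8.64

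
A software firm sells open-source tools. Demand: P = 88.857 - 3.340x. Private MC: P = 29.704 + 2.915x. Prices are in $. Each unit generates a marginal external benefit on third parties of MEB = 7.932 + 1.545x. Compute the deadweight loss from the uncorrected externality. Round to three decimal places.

DWL = $53.947

Market equilibrium (private): 29.704 + 2.915x = 88.857 - 3.340x → x_m = 9.4569.
Social marginal cost = private MC − MEB = 21.772 + 1.370x.
Set SMC = demand: 21.772 + 1.370x = 88.857 - 3.340x → x* = 14.2431.
The loss is the area between SMC and demand from x* to x_m; with linear curves that's a triangle of height MEB(x_m).
DWL = ½ × 4.7862 × 22.5429 = 53.9474.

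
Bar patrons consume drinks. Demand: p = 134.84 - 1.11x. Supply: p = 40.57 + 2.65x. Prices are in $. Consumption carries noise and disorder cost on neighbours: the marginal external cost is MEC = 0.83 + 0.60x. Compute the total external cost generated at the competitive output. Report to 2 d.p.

$209.39

Market equilibrium (private): 40.57 + 2.65x = 134.84 - 1.11x → x_m = 25.0718.
Total external cost = ∫₀^{x_m} (0.83 + 0.60x) dx = 0.83×25.0718 + ½×0.60×25.0718² = 209.3881.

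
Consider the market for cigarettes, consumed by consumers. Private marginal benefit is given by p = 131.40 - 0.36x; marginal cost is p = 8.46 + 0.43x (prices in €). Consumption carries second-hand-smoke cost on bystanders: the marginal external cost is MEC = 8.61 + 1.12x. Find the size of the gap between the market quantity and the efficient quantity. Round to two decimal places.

Market equilibrium (private): 8.46 + 0.43x = 131.40 - 0.36x → x_m = 155.6203.
Social marginal benefit = demand − MEC = 122.79 - 1.48x.
Set SMB = MC: 122.79 - 1.48x = 8.46 + 0.43x → x* = 59.8586.
Gap = |155.6203 − 59.8586| = 95.7617.

95.76 units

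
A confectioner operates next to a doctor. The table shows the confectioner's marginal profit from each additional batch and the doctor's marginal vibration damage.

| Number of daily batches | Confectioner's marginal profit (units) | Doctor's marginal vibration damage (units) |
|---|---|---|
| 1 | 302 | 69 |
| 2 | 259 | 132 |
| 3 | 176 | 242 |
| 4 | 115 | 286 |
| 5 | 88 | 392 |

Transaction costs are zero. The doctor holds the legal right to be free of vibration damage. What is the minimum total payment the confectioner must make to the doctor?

201

Efficient level: marginal profit ≥ marginal vibration damage through level 2, so k* = 2.
With the doctor holding the right, the confectioner must at least compensate total damage at k*: 69 + 132 = 201.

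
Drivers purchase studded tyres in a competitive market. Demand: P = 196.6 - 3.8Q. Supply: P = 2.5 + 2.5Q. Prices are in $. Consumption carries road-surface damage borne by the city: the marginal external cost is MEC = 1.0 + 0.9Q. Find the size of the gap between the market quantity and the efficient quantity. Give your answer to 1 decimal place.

4.0 units

Market equilibrium (private): 2.5 + 2.5Q = 196.6 - 3.8Q → Q_m = 30.8095.
Social marginal benefit = demand − MEC = 195.6 - 4.7Q.
Set SMB = MC: 195.6 - 4.7Q = 2.5 + 2.5Q → Q* = 26.8194.
Gap = |30.8095 − 26.8194| = 3.9901.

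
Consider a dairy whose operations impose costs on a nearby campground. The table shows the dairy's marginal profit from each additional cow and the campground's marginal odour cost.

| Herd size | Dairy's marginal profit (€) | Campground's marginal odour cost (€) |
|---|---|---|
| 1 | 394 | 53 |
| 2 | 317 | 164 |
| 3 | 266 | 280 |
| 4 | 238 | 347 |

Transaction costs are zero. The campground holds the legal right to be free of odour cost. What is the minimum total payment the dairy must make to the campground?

€217

Efficient level: marginal profit ≥ marginal odour cost through level 2, so k* = 2.
With the campground holding the right, the dairy must at least compensate total damage at k*: 53 + 164 = 217.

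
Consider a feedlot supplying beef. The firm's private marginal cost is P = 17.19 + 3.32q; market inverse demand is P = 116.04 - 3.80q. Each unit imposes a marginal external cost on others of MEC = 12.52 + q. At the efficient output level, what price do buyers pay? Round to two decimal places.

Social marginal cost = private MC + MEC = 29.71 + 4.32q.
Set SMC = demand: 29.71 + 4.32q = 116.04 - 3.80q → q* = 10.6318.
Consumer price on the demand curve at q*: 116.04 − 3.80×10.6318 = 75.6392.

P = 75.64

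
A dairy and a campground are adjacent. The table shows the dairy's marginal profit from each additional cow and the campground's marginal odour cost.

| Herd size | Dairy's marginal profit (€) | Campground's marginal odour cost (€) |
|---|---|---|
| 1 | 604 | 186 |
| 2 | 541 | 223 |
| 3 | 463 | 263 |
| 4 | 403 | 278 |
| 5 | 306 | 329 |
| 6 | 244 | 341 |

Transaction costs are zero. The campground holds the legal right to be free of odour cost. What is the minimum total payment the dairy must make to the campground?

Efficient level: marginal profit ≥ marginal odour cost through level 4, so k* = 4.
With the campground holding the right, the dairy must at least compensate total damage at k*: 186 + 223 + 263 + 278 = 950.

€950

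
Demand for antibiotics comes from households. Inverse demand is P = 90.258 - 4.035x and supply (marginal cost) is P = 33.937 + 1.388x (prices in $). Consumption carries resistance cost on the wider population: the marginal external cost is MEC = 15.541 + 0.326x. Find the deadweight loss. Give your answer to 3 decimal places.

Market equilibrium (private): 33.937 + 1.388x = 90.258 - 4.035x → x_m = 10.3856.
Social marginal benefit = demand − MEC = 74.717 - 4.361x.
Set SMB = MC: 74.717 - 4.361x = 33.937 + 1.388x → x* = 7.0934.
The loss is the area between SMB and MC from x* to x_m; with linear curves that's a triangle of height MEC(x_m).
DWL = ½ × 3.2922 × 18.9267 = 31.1552.

DWL = $31.155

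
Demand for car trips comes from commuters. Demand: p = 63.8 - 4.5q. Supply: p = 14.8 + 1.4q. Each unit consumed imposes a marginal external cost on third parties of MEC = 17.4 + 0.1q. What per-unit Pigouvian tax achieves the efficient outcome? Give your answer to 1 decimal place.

Social marginal benefit = demand − MEC = 46.4 - 4.6q.
Set SMB = MC: 46.4 - 4.6q = 14.8 + 1.4q → q* = 5.2667.
The Pigouvian tax equals MEC at q*: 17.4 + 0.1×5.2667 = 17.9267.

tax = 17.9 per unit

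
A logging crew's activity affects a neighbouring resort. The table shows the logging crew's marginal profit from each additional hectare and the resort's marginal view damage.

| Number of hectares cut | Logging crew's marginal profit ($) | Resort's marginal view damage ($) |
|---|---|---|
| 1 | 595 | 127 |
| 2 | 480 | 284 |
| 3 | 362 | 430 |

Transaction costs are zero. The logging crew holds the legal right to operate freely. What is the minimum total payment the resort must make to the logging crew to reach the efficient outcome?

Left alone the logging crew would choose level 3 (marginal profit stays positive).
Efficient level: k* = 2 (marginal profit ≥ marginal view damage through 2).
The resort must at least cover the logging crew's forgone profit from cutting 3→2: 362 = 362.

$362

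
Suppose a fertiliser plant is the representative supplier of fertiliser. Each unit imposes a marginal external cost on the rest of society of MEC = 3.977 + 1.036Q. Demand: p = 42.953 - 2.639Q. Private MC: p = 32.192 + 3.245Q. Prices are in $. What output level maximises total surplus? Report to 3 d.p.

Q* = 0.980

Social marginal cost = private MC + MEC = 36.169 + 4.281Q.
Set SMC = demand: 36.169 + 4.281Q = 42.953 - 2.639Q → Q* = 0.9803.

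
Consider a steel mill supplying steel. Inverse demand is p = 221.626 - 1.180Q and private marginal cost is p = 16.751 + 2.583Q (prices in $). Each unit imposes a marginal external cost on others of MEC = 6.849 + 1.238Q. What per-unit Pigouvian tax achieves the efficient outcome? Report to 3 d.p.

Social marginal cost = private MC + MEC = 23.600 + 3.821Q.
Set SMC = demand: 23.600 + 3.821Q = 221.626 - 1.180Q → Q* = 39.5973.
The Pigouvian tax equals MEC at Q*: 6.849 + 1.238×39.5973 = 55.8705.

tax = $55.870 per unit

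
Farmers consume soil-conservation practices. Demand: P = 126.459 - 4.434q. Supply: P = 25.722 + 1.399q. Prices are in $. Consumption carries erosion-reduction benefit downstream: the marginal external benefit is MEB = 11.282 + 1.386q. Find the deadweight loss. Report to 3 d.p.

Market equilibrium (private): 25.722 + 1.399q = 126.459 - 4.434q → q_m = 17.2702.
Social marginal benefit = demand + MEB = 137.741 - 3.048q.
Set SMB = MC: 137.741 - 3.048q = 25.722 + 1.399q → q* = 25.1898.
Between q* and q_m the wedge SMB − MC runs linearly from 0 to MEB(q_m), so the loss is a triangle.
DWL = ½ × 7.9196 × 35.2185 = 139.4582.

DWL = $139.458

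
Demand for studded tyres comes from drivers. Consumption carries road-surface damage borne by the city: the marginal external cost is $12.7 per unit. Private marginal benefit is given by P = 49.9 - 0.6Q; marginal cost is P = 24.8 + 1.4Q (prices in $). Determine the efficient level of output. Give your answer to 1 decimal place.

Social marginal benefit = demand − MEC = 37.2 - 0.6Q.
Set SMB = MC: 37.2 - 0.6Q = 24.8 + 1.4Q → Q* = 6.2000.

Q* = 6.2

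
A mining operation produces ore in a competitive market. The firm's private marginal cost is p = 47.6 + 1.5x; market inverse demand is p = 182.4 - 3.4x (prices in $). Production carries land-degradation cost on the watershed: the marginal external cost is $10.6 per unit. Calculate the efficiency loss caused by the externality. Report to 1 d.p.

DWL = $11.5

Market equilibrium (private): 47.6 + 1.5x = 182.4 - 3.4x → x_m = 27.5102.
Social marginal cost = private MC + MEC = 58.2 + 1.5x.
Set SMC = demand: 58.2 + 1.5x = 182.4 - 3.4x → x* = 25.3469.
Height of the DWL triangle at x_m is SMC(x_m) − demand(x_m) = MEC(x_m) = 10.6000.
DWL = ½ × 2.1633 × 10.6000 = 11.4655.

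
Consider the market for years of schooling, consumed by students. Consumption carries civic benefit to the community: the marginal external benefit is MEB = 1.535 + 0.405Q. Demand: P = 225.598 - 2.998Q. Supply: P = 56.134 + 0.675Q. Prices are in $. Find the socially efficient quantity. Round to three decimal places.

Social marginal benefit = demand + MEB = 227.133 - 2.593Q.
Set SMB = MC: 227.133 - 2.593Q = 56.134 + 0.675Q → Q* = 52.3253.

Q* = 52.325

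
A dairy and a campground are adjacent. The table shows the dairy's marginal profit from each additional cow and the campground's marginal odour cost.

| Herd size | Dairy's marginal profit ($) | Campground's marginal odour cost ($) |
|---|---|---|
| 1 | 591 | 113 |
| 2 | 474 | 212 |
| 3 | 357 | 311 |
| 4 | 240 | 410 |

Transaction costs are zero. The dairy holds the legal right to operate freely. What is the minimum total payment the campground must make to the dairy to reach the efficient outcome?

Left alone the dairy would choose level 4 (marginal profit stays positive).
Efficient level: k* = 3 (marginal profit ≥ marginal odour cost through 3).
The campground must at least cover the dairy's forgone profit from cutting 4→3: 240 = 240.

$240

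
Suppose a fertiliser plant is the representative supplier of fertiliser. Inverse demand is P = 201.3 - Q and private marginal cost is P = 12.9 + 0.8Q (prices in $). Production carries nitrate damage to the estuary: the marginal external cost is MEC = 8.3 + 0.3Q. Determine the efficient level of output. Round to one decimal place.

Social marginal cost = private MC + MEC = 21.2 + 1.1Q.
Set SMC = demand: 21.2 + 1.1Q = 201.3 - Q → Q* = 85.7619.

Q* = 85.8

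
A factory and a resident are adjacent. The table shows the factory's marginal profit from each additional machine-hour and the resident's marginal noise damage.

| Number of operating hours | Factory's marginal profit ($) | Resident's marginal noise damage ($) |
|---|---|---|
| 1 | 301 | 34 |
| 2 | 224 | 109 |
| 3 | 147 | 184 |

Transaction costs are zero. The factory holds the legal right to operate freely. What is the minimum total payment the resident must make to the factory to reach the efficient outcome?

$147

Left alone the factory would choose level 3 (marginal profit stays positive).
Efficient level: k* = 2 (marginal profit ≥ marginal noise damage through 2).
The resident must at least cover the factory's forgone profit from cutting 3→2: 147 = 147.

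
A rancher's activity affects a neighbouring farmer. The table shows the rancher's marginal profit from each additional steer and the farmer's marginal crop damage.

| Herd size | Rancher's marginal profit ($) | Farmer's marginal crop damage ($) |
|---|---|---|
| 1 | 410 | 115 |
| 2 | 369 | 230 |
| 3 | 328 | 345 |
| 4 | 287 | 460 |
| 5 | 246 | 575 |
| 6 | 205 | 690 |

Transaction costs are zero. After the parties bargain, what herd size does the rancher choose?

Bargaining reaches the level where marginal profit last exceeds marginal crop damage.
That holds through level 2 (369 ≥ 230) but not at 3 (328 < 345).

2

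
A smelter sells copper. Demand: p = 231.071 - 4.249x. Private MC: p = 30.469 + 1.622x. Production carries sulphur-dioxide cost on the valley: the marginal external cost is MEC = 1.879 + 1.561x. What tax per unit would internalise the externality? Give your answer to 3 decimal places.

Social marginal cost = private MC + MEC = 32.348 + 3.183x.
Set SMC = demand: 32.348 + 3.183x = 231.071 - 4.249x → x* = 26.7388.
The Pigouvian tax equals MEC at x*: 1.879 + 1.561×26.7388 = 43.6183.

tax = 43.618 per unit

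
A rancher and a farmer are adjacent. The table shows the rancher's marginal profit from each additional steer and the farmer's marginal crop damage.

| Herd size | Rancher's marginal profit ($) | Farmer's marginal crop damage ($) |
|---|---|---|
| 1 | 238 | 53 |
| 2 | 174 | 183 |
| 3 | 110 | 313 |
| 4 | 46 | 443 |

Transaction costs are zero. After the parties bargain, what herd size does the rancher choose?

Bargaining reaches the level where marginal profit last exceeds marginal crop damage.
That holds through level 1 (238 ≥ 53) but not at 2 (174 < 183).

1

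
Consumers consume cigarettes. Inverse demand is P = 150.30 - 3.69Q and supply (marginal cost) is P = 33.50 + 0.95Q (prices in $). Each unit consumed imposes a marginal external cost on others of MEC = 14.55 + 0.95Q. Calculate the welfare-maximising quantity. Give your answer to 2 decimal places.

Social marginal benefit = demand − MEC = 135.75 - 4.64Q.
Set SMB = MC: 135.75 - 4.64Q = 33.50 + 0.95Q → Q* = 18.2916.

Q* = 18.29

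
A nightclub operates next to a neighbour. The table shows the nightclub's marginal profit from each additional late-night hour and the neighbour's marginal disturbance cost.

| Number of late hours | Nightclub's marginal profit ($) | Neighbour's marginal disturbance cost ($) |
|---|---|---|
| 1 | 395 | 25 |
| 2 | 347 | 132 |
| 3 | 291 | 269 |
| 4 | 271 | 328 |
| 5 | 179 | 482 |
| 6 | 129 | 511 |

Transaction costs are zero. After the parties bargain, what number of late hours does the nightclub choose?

3

Bargaining reaches the level where marginal profit last exceeds marginal disturbance cost.
That holds through level 3 (291 ≥ 269) but not at 4 (271 < 328).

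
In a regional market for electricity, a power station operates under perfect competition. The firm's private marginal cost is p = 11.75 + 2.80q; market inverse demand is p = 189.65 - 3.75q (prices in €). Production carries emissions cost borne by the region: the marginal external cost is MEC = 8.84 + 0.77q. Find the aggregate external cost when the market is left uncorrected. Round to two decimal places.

Market equilibrium (private): 11.75 + 2.80q = 189.65 - 3.75q → q_m = 27.1603.
Total external cost = ∫₀^{q_m} (8.84 + 0.77q) dq = 8.84×27.1603 + ½×0.77×27.1603² = 524.1046.

€524.10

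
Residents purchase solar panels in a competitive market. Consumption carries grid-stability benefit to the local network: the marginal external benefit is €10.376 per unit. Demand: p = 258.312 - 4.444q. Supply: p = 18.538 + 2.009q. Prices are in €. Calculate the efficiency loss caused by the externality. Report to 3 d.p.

Market equilibrium (private): 18.538 + 2.009q = 258.312 - 4.444q → q_m = 37.1570.
Social marginal benefit = demand + MEB = 268.688 - 4.444q.
Set SMB = MC: 268.688 - 4.444q = 18.538 + 2.009q → q* = 38.7649.
The loss is the area between SMB and MC from q* to q_m; with linear curves that's a triangle of height MEB(q_m).
DWL = ½ × 1.6079 × 10.3760 = 8.3418.

DWL = €8.342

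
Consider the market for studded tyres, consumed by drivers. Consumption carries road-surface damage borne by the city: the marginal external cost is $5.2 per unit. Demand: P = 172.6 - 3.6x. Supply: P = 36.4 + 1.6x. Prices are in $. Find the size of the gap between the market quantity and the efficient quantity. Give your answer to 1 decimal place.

1.0 units

Market equilibrium (private): 36.4 + 1.6x = 172.6 - 3.6x → x_m = 26.1923.
Social marginal benefit = demand − MEC = 167.4 - 3.6x.
Set SMB = MC: 167.4 - 3.6x = 36.4 + 1.6x → x* = 25.1923.
Gap = |26.1923 − 25.1923| = 1.0000.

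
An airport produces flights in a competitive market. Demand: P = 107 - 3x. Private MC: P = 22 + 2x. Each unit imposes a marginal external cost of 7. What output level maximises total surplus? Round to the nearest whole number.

Social marginal cost = private MC + MEC = 29 + 2x.
Set SMC = demand: 29 + 2x = 107 - 3x → x* = 15.6000.

x* = 16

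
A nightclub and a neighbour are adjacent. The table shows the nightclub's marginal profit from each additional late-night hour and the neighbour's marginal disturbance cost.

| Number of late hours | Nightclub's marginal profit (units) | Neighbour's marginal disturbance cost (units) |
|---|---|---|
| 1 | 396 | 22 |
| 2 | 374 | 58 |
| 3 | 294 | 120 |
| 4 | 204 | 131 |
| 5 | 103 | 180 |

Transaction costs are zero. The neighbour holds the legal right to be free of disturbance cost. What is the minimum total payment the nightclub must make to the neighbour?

Efficient level: marginal profit ≥ marginal disturbance cost through level 4, so k* = 4.
With the neighbour holding the right, the nightclub must at least compensate total damage at k*: 22 + 58 + 120 + 131 = 331.

331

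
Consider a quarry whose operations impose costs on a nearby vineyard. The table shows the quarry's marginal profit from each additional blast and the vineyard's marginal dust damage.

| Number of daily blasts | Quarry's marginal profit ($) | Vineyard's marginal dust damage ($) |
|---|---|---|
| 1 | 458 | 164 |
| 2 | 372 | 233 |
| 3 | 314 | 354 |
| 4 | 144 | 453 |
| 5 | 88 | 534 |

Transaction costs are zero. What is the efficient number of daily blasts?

Bargaining reaches the level where marginal profit last exceeds marginal dust damage.
That holds through level 2 (372 ≥ 233) but not at 3 (314 < 354).

2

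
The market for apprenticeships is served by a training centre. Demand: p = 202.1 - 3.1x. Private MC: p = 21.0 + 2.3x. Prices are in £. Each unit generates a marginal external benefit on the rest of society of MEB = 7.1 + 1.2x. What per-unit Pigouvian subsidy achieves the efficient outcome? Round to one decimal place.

subsidy = £60.9 per unit

Social marginal cost = private MC − MEB = 13.9 + 1.1x.
Set SMC = demand: 13.9 + 1.1x = 202.1 - 3.1x → x* = 44.8095.
The Pigouvian subsidy equals MEB at x*: 7.1 + 1.2×44.8095 = 60.8714.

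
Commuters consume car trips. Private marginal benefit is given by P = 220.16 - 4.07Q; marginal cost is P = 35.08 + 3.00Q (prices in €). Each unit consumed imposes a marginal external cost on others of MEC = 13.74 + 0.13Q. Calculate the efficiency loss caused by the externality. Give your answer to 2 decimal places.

Market equilibrium (private): 35.08 + 3.00Q = 220.16 - 4.07Q → Q_m = 26.1782.
Social marginal benefit = demand − MEC = 206.42 - 4.20Q.
Set SMB = MC: 206.42 - 4.20Q = 35.08 + 3.00Q → Q* = 23.7972.
The loss is the area between SMB and MC from Q* to Q_m; with linear curves that's a triangle of height MEC(Q_m).
DWL = ½ × 2.3810 × 17.1432 = 20.4090.

DWL = €20.41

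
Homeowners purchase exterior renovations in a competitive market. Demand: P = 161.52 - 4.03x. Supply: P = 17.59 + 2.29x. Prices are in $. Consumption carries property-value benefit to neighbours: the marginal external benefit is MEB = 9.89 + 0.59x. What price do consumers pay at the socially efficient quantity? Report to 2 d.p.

P = $53.34

Social marginal benefit = demand + MEB = 171.41 - 3.44x.
Set SMB = MC: 171.41 - 3.44x = 17.59 + 2.29x → x* = 26.8447.
Consumer price on the demand curve at x*: 161.52 − 4.03×26.8447 = 53.3359.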